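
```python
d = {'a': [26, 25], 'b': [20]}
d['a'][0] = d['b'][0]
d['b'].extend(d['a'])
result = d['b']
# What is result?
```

After line 1: d = {'a': [26, 25], 'b': [20]}
After line 2 (a[0] = b[0] = 20): d = {'a': [20, 25], 'b': [20]}
After line 3 (b.extend(a) appends [20, 25]): d = {'a': [20, 25], 'b': [20, 20, 25]}
After line 4: result = d['b'] = [20, 20, 25]

[20, 20, 25]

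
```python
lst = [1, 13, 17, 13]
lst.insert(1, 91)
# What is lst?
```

[1, 91, 13, 17, 13]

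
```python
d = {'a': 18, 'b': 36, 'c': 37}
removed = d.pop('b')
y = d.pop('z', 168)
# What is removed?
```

After line 1: d = {'a': 18, 'b': 36, 'c': 37}
After line 2 (pop 'b' returns 36): d = {'a': 18, 'c': 37}, removed = 36
After line 3 (pop 'z' missing, returns default 168): d = {'a': 18, 'c': 37}, y = 168

36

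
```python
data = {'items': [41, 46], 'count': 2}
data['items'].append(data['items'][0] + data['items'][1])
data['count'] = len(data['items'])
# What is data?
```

After line 1: data = {'items': [41, 46], 'count': 2}
After line 2 (append 41 + 46 = 87): data = {'items': [41, 46, 87], 'count': 2}
After line 3 (count = len(items) = 3): data = {'items': [41, 46, 87], 'count': 3}

{'items': [41, 46, 87], 'count': 3}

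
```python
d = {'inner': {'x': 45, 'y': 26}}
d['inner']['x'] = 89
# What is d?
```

After line 1: d = {'inner': {'x': 45, 'y': 26}}
After line 2 (inner x overwritten): d = {'inner': {'x': 89, 'y': 26}}

{'inner': {'x': 89, 'y': 26}}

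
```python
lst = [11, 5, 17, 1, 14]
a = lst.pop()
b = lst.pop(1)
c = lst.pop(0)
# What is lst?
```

After line 1: lst = [11, 5, 17, 1, 14]
After line 2 (pop() -> a = 14): lst = [11, 5, 17, 1]
After line 3 (pop(1) -> b = 5): lst = [11, 17, 1]
After line 4 (pop(0) -> c = 11): lst = [17, 1]

[17, 1]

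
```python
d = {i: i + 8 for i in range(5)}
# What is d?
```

{0: 8, 1: 9, 2: 10, 3: 11, 4: 12}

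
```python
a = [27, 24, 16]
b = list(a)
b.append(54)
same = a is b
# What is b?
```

After line 1: a = [27, 24, 16]
After line 2 (b = list(a) is a shallow copy, new object): a = [27, 24, 16], b = [27, 24, 16]
After line 3 (append only mutates b): a = [27, 24, 16], b = [27, 24, 16, 54]
After line 4 (same = a is b; different objects -> False): same = False

[27, 24, 16, 54]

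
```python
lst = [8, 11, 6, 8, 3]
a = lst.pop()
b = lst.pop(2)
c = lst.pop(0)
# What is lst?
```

After line 1: lst = [8, 11, 6, 8, 3]
After line 2 (pop() -> a = 3): lst = [8, 11, 6, 8]
After line 3 (pop(2) -> b = 6): lst = [8, 11, 8]
After line 4 (pop(0) -> c = 8): lst = [11, 8]

[11, 8]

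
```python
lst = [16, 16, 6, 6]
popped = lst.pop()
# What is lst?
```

[16, 16, 6]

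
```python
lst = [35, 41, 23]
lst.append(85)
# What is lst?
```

[35, 41, 23, 85]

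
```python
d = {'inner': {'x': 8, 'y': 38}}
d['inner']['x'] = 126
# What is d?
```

After line 1: d = {'inner': {'x': 8, 'y': 38}}
After line 2 (inner x overwritten): d = {'inner': {'x': 126, 'y': 38}}

{'inner': {'x': 126, 'y': 38}}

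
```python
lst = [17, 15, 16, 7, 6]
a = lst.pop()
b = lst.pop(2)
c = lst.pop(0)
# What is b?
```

After line 1: lst = [17, 15, 16, 7, 6]
After line 2 (pop() -> a = 6): lst = [17, 15, 16, 7]
After line 3 (pop(2) -> b = 16): lst = [17, 15, 7]
After line 4 (pop(0) -> c = 17): lst = [15, 7]

16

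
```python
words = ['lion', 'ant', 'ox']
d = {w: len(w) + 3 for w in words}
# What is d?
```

{'lion': 7, 'ant': 6, 'ox': 5}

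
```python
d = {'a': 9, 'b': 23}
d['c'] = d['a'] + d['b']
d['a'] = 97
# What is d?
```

After line 1: d = {'a': 9, 'b': 23}
After line 2 (d['c'] = 9 + 23): d = {'a': 9, 'b': 23, 'c': 32}
After line 3: d = {'a': 97, 'b': 23, 'c': 32}

{'a': 97, 'b': 23, 'c': 32}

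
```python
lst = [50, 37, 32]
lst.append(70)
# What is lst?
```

[50, 37, 32, 70]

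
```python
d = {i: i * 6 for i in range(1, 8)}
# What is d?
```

{1: 6, 2: 12, 3: 18, 4: 24, 5: 30, 6: 36, 7: 42}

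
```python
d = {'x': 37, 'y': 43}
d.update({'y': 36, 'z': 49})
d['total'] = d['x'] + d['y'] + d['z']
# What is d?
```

After line 1: d = {'x': 37, 'y': 43}
After line 2 (y overwritten, z added): d = {'x': 37, 'y': 36, 'z': 49}
After line 3 (total = 37 + 36 + 49 = 122): d = {'x': 37, 'y': 36, 'z': 49, 'total': 122}

{'x': 37, 'y': 36, 'z': 49, 'total': 122}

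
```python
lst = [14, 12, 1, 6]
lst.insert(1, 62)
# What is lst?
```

[14, 62, 12, 1, 6]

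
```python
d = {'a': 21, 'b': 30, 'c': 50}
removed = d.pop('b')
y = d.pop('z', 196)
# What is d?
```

After line 1: d = {'a': 21, 'b': 30, 'c': 50}
After line 2 (pop 'b' returns 30): d = {'a': 21, 'c': 50}, removed = 30
After line 3 (pop 'z' missing, returns default 196): d = {'a': 21, 'c': 50}, y = 196

{'a': 21, 'c': 50}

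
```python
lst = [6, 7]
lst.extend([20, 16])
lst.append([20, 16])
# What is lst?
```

After line 1: lst = [6, 7]
After line 2 (extend unpacks [20, 16]): lst = [6, 7, 20, 16]
After line 3 (append adds [20, 16] as single element): lst = [6, 7, 20, 16, [20, 16]]

[6, 7, 20, 16, [20, 16]]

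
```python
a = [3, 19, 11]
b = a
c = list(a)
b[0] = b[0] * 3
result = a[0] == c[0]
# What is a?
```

After line 1: a = [3, 19, 11]
After line 2 (b = a, alias): a = [3, 19, 11], b = [3, 19, 11]
After line 3 (c = list(a) is a copy, new object): c = [3, 19, 11]
After line 4 (b[0] = 3 * 3 = 9; mutates shared a/b): a = b = [9, 19, 11], c = [3, 19, 11]
After line 5 (a[0] = 9, c[0] = 3; result = False)

[9, 19, 11]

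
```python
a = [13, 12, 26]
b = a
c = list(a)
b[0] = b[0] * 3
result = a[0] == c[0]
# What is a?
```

After line 1: a = [13, 12, 26]
After line 2 (b = a, alias): a = [13, 12, 26], b = [13, 12, 26]
After line 3 (c = list(a) is a copy, new object): c = [13, 12, 26]
After line 4 (b[0] = 13 * 3 = 39; mutates shared a/b): a = b = [39, 12, 26], c = [13, 12, 26]
After line 5 (a[0] = 39, c[0] = 13; result = False)

[39, 12, 26]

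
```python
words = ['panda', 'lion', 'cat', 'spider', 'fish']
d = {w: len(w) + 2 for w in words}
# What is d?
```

{'panda': 7, 'lion': 6, 'cat': 5, 'spider': 8, 'fish': 6}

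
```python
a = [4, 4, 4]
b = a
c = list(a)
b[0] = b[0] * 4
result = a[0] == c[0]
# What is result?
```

After line 1: a = [4, 4, 4]
After line 2 (b = a, alias): a = [4, 4, 4], b = [4, 4, 4]
After line 3 (c = list(a) is a copy, new object): c = [4, 4, 4]
After line 4 (b[0] = 4 * 4 = 16; mutates shared a/b): a = b = [16, 4, 4], c = [4, 4, 4]
After line 5 (a[0] = 16, c[0] = 4; result = False)

False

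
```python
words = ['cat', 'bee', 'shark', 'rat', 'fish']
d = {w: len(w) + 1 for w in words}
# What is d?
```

{'cat': 4, 'bee': 4, 'shark': 6, 'rat': 4, 'fish': 5}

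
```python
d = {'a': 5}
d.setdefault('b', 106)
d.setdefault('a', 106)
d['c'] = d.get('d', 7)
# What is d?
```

After line 1: d = {'a': 5}
After line 2 (setdefault adds 'b'=106): d = {'a': 5, 'b': 106}
After line 3 (setdefault 'a' no-op, already exists): d = {'a': 5, 'b': 106}
After line 4 (get('d', 7) returns default since 'd' not in d): d = {'a': 5, 'b': 106, 'c': 7}

{'a': 5, 'b': 106, 'c': 7}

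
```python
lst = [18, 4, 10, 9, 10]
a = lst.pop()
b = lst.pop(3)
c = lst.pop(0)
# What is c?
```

After line 1: lst = [18, 4, 10, 9, 10]
After line 2 (pop() -> a = 10): lst = [18, 4, 10, 9]
After line 3 (pop(3) -> b = 9): lst = [18, 4, 10]
After line 4 (pop(0) -> c = 18): lst = [4, 10]

18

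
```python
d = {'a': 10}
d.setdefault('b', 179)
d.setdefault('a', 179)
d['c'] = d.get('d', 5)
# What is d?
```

After line 1: d = {'a': 10}
After line 2 (setdefault adds 'b'=179): d = {'a': 10, 'b': 179}
After line 3 (setdefault 'a' no-op, already exists): d = {'a': 10, 'b': 179}
After line 4 (get('d', 5) returns default since 'd' not in d): d = {'a': 10, 'b': 179, 'c': 5}

{'a': 10, 'b': 179, 'c': 5}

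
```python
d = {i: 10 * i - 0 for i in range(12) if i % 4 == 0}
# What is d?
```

{0: 0, 4: 40, 8: 80}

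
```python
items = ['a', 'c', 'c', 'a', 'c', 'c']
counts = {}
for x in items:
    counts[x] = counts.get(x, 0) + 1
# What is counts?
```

Initial: counts = {}, items = ['a', 'c', 'c', 'a', 'c', 'c']
See 'a': counts = {'a': 1}
See 'c': counts = {'a': 1, 'c': 1}
See 'c': counts = {'a': 1, 'c': 2}
See 'a': counts = {'a': 2, 'c': 2}
See 'c': counts = {'a': 2, 'c': 3}
See 'c': counts = {'a': 2, 'c': 4}

{'a': 2, 'c': 4}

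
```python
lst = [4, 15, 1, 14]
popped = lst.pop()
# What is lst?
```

[4, 15, 1]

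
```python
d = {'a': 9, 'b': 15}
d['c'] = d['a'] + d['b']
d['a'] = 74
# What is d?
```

After line 1: d = {'a': 9, 'b': 15}
After line 2 (d['c'] = 9 + 15): d = {'a': 9, 'b': 15, 'c': 24}
After line 3: d = {'a': 74, 'b': 15, 'c': 24}

{'a': 74, 'b': 15, 'c': 24}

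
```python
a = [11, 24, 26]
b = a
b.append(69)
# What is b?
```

After line 1: a = [11, 24, 26]
After line 2 (b = a is an alias, same object): a = [11, 24, 26], b = [11, 24, 26]
After line 3 (b.append mutates the shared list): a = [11, 24, 26, 69], b = [11, 24, 26, 69]

[11, 24, 26, 69]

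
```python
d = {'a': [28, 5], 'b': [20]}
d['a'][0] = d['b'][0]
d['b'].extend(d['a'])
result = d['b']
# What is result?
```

After line 1: d = {'a': [28, 5], 'b': [20]}
After line 2 (a[0] = b[0] = 20): d = {'a': [20, 5], 'b': [20]}
After line 3 (b.extend(a) appends [20, 5]): d = {'a': [20, 5], 'b': [20, 20, 5]}
After line 4: result = d['b'] = [20, 20, 5]

[20, 20, 5]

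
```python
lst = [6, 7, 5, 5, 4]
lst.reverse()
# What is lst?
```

[4, 5, 5, 7, 6]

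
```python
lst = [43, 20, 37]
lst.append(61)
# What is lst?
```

[43, 20, 37, 61]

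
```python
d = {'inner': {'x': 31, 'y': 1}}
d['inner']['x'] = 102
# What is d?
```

After line 1: d = {'inner': {'x': 31, 'y': 1}}
After line 2 (inner x overwritten): d = {'inner': {'x': 102, 'y': 1}}

{'inner': {'x': 102, 'y': 1}}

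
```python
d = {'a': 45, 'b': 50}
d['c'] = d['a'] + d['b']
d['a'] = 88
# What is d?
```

After line 1: d = {'a': 45, 'b': 50}
After line 2 (d['c'] = 45 + 50): d = {'a': 45, 'b': 50, 'c': 95}
After line 3: d = {'a': 88, 'b': 50, 'c': 95}

{'a': 88, 'b': 50, 'c': 95}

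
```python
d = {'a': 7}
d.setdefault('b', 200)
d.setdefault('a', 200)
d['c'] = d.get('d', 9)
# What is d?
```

After line 1: d = {'a': 7}
After line 2 (setdefault adds 'b'=200): d = {'a': 7, 'b': 200}
After line 3 (setdefault 'a' no-op, already exists): d = {'a': 7, 'b': 200}
After line 4 (get('d', 9) returns default since 'd' not in d): d = {'a': 7, 'b': 200, 'c': 9}

{'a': 7, 'b': 200, 'c': 9}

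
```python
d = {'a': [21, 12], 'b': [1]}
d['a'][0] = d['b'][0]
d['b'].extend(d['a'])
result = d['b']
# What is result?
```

After line 1: d = {'a': [21, 12], 'b': [1]}
After line 2 (a[0] = b[0] = 1): d = {'a': [1, 12], 'b': [1]}
After line 3 (b.extend(a) appends [1, 12]): d = {'a': [1, 12], 'b': [1, 1, 12]}
After line 4: result = d['b'] = [1, 1, 12]

[1, 1, 12]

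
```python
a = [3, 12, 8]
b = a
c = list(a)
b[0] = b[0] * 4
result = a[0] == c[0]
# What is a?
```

After line 1: a = [3, 12, 8]
After line 2 (b = a, alias): a = [3, 12, 8], b = [3, 12, 8]
After line 3 (c = list(a) is a copy, new object): c = [3, 12, 8]
After line 4 (b[0] = 3 * 4 = 12; mutates shared a/b): a = b = [12, 12, 8], c = [3, 12, 8]
After line 5 (a[0] = 12, c[0] = 3; result = False)

[12, 12, 8]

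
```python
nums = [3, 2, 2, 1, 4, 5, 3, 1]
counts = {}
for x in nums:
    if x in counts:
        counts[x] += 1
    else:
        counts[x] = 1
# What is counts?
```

Initial: counts = {}, nums = [3, 2, 2, 1, 4, 5, 3, 1]
See 3: counts = {3: 1}
See 2: counts = {3: 1, 2: 1}
See 2: counts = {3: 1, 2: 2}
See 1: counts = {3: 1, 2: 2, 1: 1}
See 4: counts = {3: 1, 2: 2, 1: 1, 4: 1}
See 5: counts = {3: 1, 2: 2, 1: 1, 4: 1, 5: 1}
See 3: counts = {3: 2, 2: 2, 1: 1, 4: 1, 5: 1}
See 1: counts = {3: 2, 2: 2, 1: 2, 4: 1, 5: 1}

{3: 2, 2: 2, 1: 2, 4: 1, 5: 1}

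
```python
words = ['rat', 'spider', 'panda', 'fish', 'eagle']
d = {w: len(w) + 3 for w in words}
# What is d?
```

{'rat': 6, 'spider': 9, 'panda': 8, 'fish': 7, 'eagle': 8}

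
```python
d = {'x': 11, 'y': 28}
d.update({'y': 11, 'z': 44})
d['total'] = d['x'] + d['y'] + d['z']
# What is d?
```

After line 1: d = {'x': 11, 'y': 28}
After line 2 (y overwritten, z added): d = {'x': 11, 'y': 11, 'z': 44}
After line 3 (total = 11 + 11 + 44 = 66): d = {'x': 11, 'y': 11, 'z': 44, 'total': 66}

{'x': 11, 'y': 11, 'z': 44, 'total': 66}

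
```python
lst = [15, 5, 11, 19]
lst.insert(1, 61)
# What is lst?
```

[15, 61, 5, 11, 19]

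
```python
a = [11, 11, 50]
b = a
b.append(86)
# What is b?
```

After line 1: a = [11, 11, 50]
After line 2 (b = a is an alias, same object): a = [11, 11, 50], b = [11, 11, 50]
After line 3 (b.append mutates the shared list): a = [11, 11, 50, 86], b = [11, 11, 50, 86]

[11, 11, 50, 86]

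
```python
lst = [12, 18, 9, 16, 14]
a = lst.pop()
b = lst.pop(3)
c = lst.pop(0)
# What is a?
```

After line 1: lst = [12, 18, 9, 16, 14]
After line 2 (pop() -> a = 14): lst = [12, 18, 9, 16]
After line 3 (pop(3) -> b = 16): lst = [12, 18, 9]
After line 4 (pop(0) -> c = 12): lst = [18, 9]

14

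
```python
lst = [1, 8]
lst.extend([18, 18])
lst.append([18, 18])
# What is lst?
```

After line 1: lst = [1, 8]
After line 2 (extend unpacks [18, 18]): lst = [1, 8, 18, 18]
After line 3 (append adds [18, 18] as single element): lst = [1, 8, 18, 18, [18, 18]]

[1, 8, 18, 18, [18, 18]]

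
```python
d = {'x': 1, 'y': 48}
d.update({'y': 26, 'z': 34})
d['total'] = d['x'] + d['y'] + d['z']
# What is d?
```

After line 1: d = {'x': 1, 'y': 48}
After line 2 (y overwritten, z added): d = {'x': 1, 'y': 26, 'z': 34}
After line 3 (total = 1 + 26 + 34 = 61): d = {'x': 1, 'y': 26, 'z': 34, 'total': 61}

{'x': 1, 'y': 26, 'z': 34, 'total': 61}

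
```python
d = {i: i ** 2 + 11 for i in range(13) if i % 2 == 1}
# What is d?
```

{1: 12, 3: 20, 5: 36, 7: 60, 9: 92, 11: 132}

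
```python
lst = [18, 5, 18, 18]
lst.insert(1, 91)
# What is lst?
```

[18, 91, 5, 18, 18]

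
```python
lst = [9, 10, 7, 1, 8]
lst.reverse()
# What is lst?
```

[8, 1, 7, 10, 9]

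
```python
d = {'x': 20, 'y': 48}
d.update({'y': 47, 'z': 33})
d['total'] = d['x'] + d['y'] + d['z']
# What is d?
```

After line 1: d = {'x': 20, 'y': 48}
After line 2 (y overwritten, z added): d = {'x': 20, 'y': 47, 'z': 33}
After line 3 (total = 20 + 47 + 33 = 100): d = {'x': 20, 'y': 47, 'z': 33, 'total': 100}

{'x': 20, 'y': 47, 'z': 33, 'total': 100}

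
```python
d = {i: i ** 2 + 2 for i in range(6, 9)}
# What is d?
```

{6: 38, 7: 51, 8: 66}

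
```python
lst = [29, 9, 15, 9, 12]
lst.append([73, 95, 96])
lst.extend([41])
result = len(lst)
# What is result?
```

After line 1: lst = [29, 9, 15, 9, 12]
After line 2 (append adds [73, 95, 96] as single element): lst = [29, 9, 15, 9, 12, [73, 95, 96]]
After line 3 (extend unpacks [41], adds 41): lst = [29, 9, 15, 9, 12, [73, 95, 96], 41]
After line 4: result = len(lst) = 7

7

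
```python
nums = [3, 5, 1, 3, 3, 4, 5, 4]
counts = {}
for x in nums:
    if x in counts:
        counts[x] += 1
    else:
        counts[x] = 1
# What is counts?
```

Initial: counts = {}, nums = [3, 5, 1, 3, 3, 4, 5, 4]
See 3: counts = {3: 1}
See 5: counts = {3: 1, 5: 1}
See 1: counts = {3: 1, 5: 1, 1: 1}
See 3: counts = {3: 2, 5: 1, 1: 1}
See 3: counts = {3: 3, 5: 1, 1: 1}
See 4: counts = {3: 3, 5: 1, 1: 1, 4: 1}
See 5: counts = {3: 3, 5: 2, 1: 1, 4: 1}
See 4: counts = {3: 3, 5: 2, 1: 1, 4: 2}

{3: 3, 5: 2, 1: 1, 4: 2}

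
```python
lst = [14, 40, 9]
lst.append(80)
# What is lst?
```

[14, 40, 9, 80]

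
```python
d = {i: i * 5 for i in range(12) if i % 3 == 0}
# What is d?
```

{0: 0, 3: 15, 6: 30, 9: 45}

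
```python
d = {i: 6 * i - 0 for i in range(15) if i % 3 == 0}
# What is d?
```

{0: 0, 3: 18, 6: 36, 9: 54, 12: 72}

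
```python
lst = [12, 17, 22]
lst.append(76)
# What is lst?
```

[12, 17, 22, 76]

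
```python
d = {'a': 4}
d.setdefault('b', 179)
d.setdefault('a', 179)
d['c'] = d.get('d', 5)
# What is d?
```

After line 1: d = {'a': 4}
After line 2 (setdefault adds 'b'=179): d = {'a': 4, 'b': 179}
After line 3 (setdefault 'a' no-op, already exists): d = {'a': 4, 'b': 179}
After line 4 (get('d', 5) returns default since 'd' not in d): d = {'a': 4, 'b': 179, 'c': 5}

{'a': 4, 'b': 179, 'c': 5}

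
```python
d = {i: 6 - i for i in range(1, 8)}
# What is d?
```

{1: 5, 2: 4, 3: 3, 4: 2, 5: 1, 6: 0, 7: -1}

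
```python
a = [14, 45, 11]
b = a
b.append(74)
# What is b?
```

After line 1: a = [14, 45, 11]
After line 2 (b = a is an alias, same object): a = [14, 45, 11], b = [14, 45, 11]
After line 3 (b.append mutates the shared list): a = [14, 45, 11, 74], b = [14, 45, 11, 74]

[14, 45, 11, 74]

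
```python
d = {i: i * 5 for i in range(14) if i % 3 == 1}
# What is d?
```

{1: 5, 4: 20, 7: 35, 10: 50, 13: 65}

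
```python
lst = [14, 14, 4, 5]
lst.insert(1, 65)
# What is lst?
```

[14, 65, 14, 4, 5]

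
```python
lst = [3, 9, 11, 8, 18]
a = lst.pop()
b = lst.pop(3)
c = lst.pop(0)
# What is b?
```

After line 1: lst = [3, 9, 11, 8, 18]
After line 2 (pop() -> a = 18): lst = [3, 9, 11, 8]
After line 3 (pop(3) -> b = 8): lst = [3, 9, 11]
After line 4 (pop(0) -> c = 3): lst = [9, 11]

8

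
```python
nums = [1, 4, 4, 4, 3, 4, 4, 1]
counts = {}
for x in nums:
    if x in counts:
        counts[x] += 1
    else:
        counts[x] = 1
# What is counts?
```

Initial: counts = {}, nums = [1, 4, 4, 4, 3, 4, 4, 1]
See 1: counts = {1: 1}
See 4: counts = {1: 1, 4: 1}
See 4: counts = {1: 1, 4: 2}
See 4: counts = {1: 1, 4: 3}
See 3: counts = {1: 1, 4: 3, 3: 1}
See 4: counts = {1: 1, 4: 4, 3: 1}
See 4: counts = {1: 1, 4: 5, 3: 1}
See 1: counts = {1: 2, 4: 5, 3: 1}

{1: 2, 4: 5, 3: 1}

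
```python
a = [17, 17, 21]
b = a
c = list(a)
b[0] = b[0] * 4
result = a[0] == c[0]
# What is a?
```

After line 1: a = [17, 17, 21]
After line 2 (b = a, alias): a = [17, 17, 21], b = [17, 17, 21]
After line 3 (c = list(a) is a copy, new object): c = [17, 17, 21]
After line 4 (b[0] = 17 * 4 = 68; mutates shared a/b): a = b = [68, 17, 21], c = [17, 17, 21]
After line 5 (a[0] = 68, c[0] = 17; result = False)

[68, 17, 21]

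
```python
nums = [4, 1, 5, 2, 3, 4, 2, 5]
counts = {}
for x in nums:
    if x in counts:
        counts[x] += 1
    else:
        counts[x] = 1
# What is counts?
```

Initial: counts = {}, nums = [4, 1, 5, 2, 3, 4, 2, 5]
See 4: counts = {4: 1}
See 1: counts = {4: 1, 1: 1}
See 5: counts = {4: 1, 1: 1, 5: 1}
See 2: counts = {4: 1, 1: 1, 5: 1, 2: 1}
See 3: counts = {4: 1, 1: 1, 5: 1, 2: 1, 3: 1}
See 4: counts = {4: 2, 1: 1, 5: 1, 2: 1, 3: 1}
See 2: counts = {4: 2, 1: 1, 5: 1, 2: 2, 3: 1}
See 5: counts = {4: 2, 1: 1, 5: 2, 2: 2, 3: 1}

{4: 2, 1: 1, 5: 2, 2: 2, 3: 1}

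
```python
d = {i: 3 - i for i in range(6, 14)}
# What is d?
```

{6: -3, 7: -4, 8: -5, 9: -6, 10: -7, 11: -8, 12: -9, 13: -10}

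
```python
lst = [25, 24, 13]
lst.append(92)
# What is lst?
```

[25, 24, 13, 92]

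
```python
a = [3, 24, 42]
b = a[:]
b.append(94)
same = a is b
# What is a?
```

After line 1: a = [3, 24, 42]
After line 2 (b = a[:] is a shallow copy, new object): a = [3, 24, 42], b = [3, 24, 42]
After line 3 (append only mutates b): a = [3, 24, 42], b = [3, 24, 42, 94]
After line 4 (same = a is b; different objects -> False): same = False

[3, 24, 42]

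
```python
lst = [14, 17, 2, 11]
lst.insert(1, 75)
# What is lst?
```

[14, 75, 17, 2, 11]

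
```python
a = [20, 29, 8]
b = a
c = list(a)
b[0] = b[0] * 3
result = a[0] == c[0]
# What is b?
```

After line 1: a = [20, 29, 8]
After line 2 (b = a, alias): a = [20, 29, 8], b = [20, 29, 8]
After line 3 (c = list(a) is a copy, new object): c = [20, 29, 8]
After line 4 (b[0] = 20 * 3 = 60; mutates shared a/b): a = b = [60, 29, 8], c = [20, 29, 8]
After line 5 (a[0] = 60, c[0] = 20; result = False)

[60, 29, 8]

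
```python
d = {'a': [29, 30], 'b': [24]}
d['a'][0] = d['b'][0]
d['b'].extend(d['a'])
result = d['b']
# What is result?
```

After line 1: d = {'a': [29, 30], 'b': [24]}
After line 2 (a[0] = b[0] = 24): d = {'a': [24, 30], 'b': [24]}
After line 3 (b.extend(a) appends [24, 30]): d = {'a': [24, 30], 'b': [24, 24, 30]}
After line 4: result = d['b'] = [24, 24, 30]

[24, 24, 30]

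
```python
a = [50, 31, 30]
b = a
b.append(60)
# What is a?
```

After line 1: a = [50, 31, 30]
After line 2 (b = a is an alias, same object): a = [50, 31, 30], b = [50, 31, 30]
After line 3 (b.append mutates the shared list): a = [50, 31, 30, 60], b = [50, 31, 30, 60]

[50, 31, 30, 60]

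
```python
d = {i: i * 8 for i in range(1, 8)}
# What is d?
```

{1: 8, 2: 16, 3: 24, 4: 32, 5: 40, 6: 48, 7: 56}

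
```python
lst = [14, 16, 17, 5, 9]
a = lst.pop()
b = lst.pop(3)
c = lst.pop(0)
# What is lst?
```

After line 1: lst = [14, 16, 17, 5, 9]
After line 2 (pop() -> a = 9): lst = [14, 16, 17, 5]
After line 3 (pop(3) -> b = 5): lst = [14, 16, 17]
After line 4 (pop(0) -> c = 14): lst = [16, 17]

[16, 17]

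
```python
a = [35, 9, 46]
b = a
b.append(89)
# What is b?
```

After line 1: a = [35, 9, 46]
After line 2 (b = a is an alias, same object): a = [35, 9, 46], b = [35, 9, 46]
After line 3 (b.append mutates the shared list): a = [35, 9, 46, 89], b = [35, 9, 46, 89]

[35, 9, 46, 89]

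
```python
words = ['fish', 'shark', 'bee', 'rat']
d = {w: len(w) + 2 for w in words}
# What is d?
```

{'fish': 6, 'shark': 7, 'bee': 5, 'rat': 5}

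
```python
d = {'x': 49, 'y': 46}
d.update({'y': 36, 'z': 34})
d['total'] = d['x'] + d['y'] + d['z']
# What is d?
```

After line 1: d = {'x': 49, 'y': 46}
After line 2 (y overwritten, z added): d = {'x': 49, 'y': 36, 'z': 34}
After line 3 (total = 49 + 36 + 34 = 119): d = {'x': 49, 'y': 36, 'z': 34, 'total': 119}

{'x': 49, 'y': 36, 'z': 34, 'total': 119}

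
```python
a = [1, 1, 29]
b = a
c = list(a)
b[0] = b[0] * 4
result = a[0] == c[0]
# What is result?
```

After line 1: a = [1, 1, 29]
After line 2 (b = a, alias): a = [1, 1, 29], b = [1, 1, 29]
After line 3 (c = list(a) is a copy, new object): c = [1, 1, 29]
After line 4 (b[0] = 1 * 4 = 4; mutates shared a/b): a = b = [4, 1, 29], c = [1, 1, 29]
After line 5 (a[0] = 4, c[0] = 1; result = False)

False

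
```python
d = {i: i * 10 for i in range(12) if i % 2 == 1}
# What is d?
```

{1: 10, 3: 30, 5: 50, 7: 70, 9: 90, 11: 110}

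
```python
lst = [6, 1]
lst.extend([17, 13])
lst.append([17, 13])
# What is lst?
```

After line 1: lst = [6, 1]
After line 2 (extend unpacks [17, 13]): lst = [6, 1, 17, 13]
After line 3 (append adds [17, 13] as single element): lst = [6, 1, 17, 13, [17, 13]]

[6, 1, 17, 13, [17, 13]]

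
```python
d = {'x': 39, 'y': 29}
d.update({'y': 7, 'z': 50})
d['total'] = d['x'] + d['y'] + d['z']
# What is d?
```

After line 1: d = {'x': 39, 'y': 29}
After line 2 (y overwritten, z added): d = {'x': 39, 'y': 7, 'z': 50}
After line 3 (total = 39 + 7 + 50 = 96): d = {'x': 39, 'y': 7, 'z': 50, 'total': 96}

{'x': 39, 'y': 7, 'z': 50, 'total': 96}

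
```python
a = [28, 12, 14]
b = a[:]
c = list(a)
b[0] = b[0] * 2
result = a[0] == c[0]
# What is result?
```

After line 1: a = [28, 12, 14]
After line 2 (b = a[:], copy): a = [28, 12, 14], b = [28, 12, 14]
After line 3 (c = list(a) is a copy, new object): c = [28, 12, 14]
After line 4 (b[0] = 28 * 2 = 56; only b mutates (copy)): a = [28, 12, 14], b = [56, 12, 14], c = [28, 12, 14]
After line 5 (a[0] = 28, c[0] = 28; result = True)

True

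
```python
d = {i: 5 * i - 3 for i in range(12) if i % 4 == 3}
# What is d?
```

{3: 12, 7: 32, 11: 52}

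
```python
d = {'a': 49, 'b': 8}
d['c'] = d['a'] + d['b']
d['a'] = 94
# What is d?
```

After line 1: d = {'a': 49, 'b': 8}
After line 2 (d['c'] = 49 + 8): d = {'a': 49, 'b': 8, 'c': 57}
After line 3: d = {'a': 94, 'b': 8, 'c': 57}

{'a': 94, 'b': 8, 'c': 57}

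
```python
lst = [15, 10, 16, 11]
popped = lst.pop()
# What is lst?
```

[15, 10, 16]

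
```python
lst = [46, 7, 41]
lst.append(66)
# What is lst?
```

[46, 7, 41, 66]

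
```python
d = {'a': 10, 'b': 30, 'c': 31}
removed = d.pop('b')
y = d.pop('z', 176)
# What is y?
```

After line 1: d = {'a': 10, 'b': 30, 'c': 31}
After line 2 (pop 'b' returns 30): d = {'a': 10, 'c': 31}, removed = 30
After line 3 (pop 'z' missing, returns default 176): d = {'a': 10, 'c': 31}, y = 176

176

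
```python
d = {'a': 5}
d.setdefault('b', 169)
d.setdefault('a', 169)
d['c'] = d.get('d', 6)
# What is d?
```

After line 1: d = {'a': 5}
After line 2 (setdefault adds 'b'=169): d = {'a': 5, 'b': 169}
After line 3 (setdefault 'a' no-op, already exists): d = {'a': 5, 'b': 169}
After line 4 (get('d', 6) returns default since 'd' not in d): d = {'a': 5, 'b': 169, 'c': 6}

{'a': 5, 'b': 169, 'c': 6}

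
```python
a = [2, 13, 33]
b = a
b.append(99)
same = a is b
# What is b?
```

After line 1: a = [2, 13, 33]
After line 2 (b = a is an alias, same object): a = [2, 13, 33], b = [2, 13, 33]
After line 3 (b.append mutates the shared list): a = [2, 13, 33, 99], b = [2, 13, 33, 99]
After line 4 (same = a is b; same object -> True): same = True

[2, 13, 33, 99]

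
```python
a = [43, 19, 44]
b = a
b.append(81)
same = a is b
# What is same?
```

After line 1: a = [43, 19, 44]
After line 2 (b = a is an alias, same object): a = [43, 19, 44], b = [43, 19, 44]
After line 3 (b.append mutates the shared list): a = [43, 19, 44, 81], b = [43, 19, 44, 81]
After line 4 (same = a is b; same object -> True): same = True

True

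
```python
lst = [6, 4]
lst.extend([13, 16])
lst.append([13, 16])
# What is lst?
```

After line 1: lst = [6, 4]
After line 2 (extend unpacks [13, 16]): lst = [6, 4, 13, 16]
After line 3 (append adds [13, 16] as single element): lst = [6, 4, 13, 16, [13, 16]]

[6, 4, 13, 16, [13, 16]]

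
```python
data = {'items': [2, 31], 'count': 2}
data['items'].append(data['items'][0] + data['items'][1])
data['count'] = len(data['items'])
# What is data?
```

After line 1: data = {'items': [2, 31], 'count': 2}
After line 2 (append 2 + 31 = 33): data = {'items': [2, 31, 33], 'count': 2}
After line 3 (count = len(items) = 3): data = {'items': [2, 31, 33], 'count': 3}

{'items': [2, 31, 33], 'count': 3}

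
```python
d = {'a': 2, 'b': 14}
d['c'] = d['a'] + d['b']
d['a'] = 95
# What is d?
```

After line 1: d = {'a': 2, 'b': 14}
After line 2 (d['c'] = 2 + 14): d = {'a': 2, 'b': 14, 'c': 16}
After line 3: d = {'a': 95, 'b': 14, 'c': 16}

{'a': 95, 'b': 14, 'c': 16}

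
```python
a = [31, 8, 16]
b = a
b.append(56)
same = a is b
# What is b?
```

After line 1: a = [31, 8, 16]
After line 2 (b = a is an alias, same object): a = [31, 8, 16], b = [31, 8, 16]
After line 3 (b.append mutates the shared list): a = [31, 8, 16, 56], b = [31, 8, 16, 56]
After line 4 (same = a is b; same object -> True): same = True

[31, 8, 16, 56]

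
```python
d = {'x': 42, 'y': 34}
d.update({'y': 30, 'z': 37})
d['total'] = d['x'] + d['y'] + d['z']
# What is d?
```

After line 1: d = {'x': 42, 'y': 34}
After line 2 (y overwritten, z added): d = {'x': 42, 'y': 30, 'z': 37}
After line 3 (total = 42 + 30 + 37 = 109): d = {'x': 42, 'y': 30, 'z': 37, 'total': 109}

{'x': 42, 'y': 30, 'z': 37, 'total': 109}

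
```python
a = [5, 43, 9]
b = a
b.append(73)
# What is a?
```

After line 1: a = [5, 43, 9]
After line 2 (b = a is an alias, same object): a = [5, 43, 9], b = [5, 43, 9]
After line 3 (b.append mutates the shared list): a = [5, 43, 9, 73], b = [5, 43, 9, 73]

[5, 43, 9, 73]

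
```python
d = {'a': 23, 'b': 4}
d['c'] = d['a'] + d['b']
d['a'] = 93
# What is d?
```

After line 1: d = {'a': 23, 'b': 4}
After line 2 (d['c'] = 23 + 4): d = {'a': 23, 'b': 4, 'c': 27}
After line 3: d = {'a': 93, 'b': 4, 'c': 27}

{'a': 93, 'b': 4, 'c': 27}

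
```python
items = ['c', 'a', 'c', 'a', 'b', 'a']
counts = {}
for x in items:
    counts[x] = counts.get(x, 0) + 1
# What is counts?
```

Initial: counts = {}, items = ['c', 'a', 'c', 'a', 'b', 'a']
See 'c': counts = {'c': 1}
See 'a': counts = {'c': 1, 'a': 1}
See 'c': counts = {'c': 2, 'a': 1}
See 'a': counts = {'c': 2, 'a': 2}
See 'b': counts = {'c': 2, 'a': 2, 'b': 1}
See 'a': counts = {'c': 2, 'a': 3, 'b': 1}

{'c': 2, 'a': 3, 'b': 1}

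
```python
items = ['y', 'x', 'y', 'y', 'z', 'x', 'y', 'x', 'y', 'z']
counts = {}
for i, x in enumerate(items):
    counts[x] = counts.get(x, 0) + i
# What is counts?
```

Initial: counts = {}, items = ['y', 'x', 'y', 'y', 'z', 'x', 'y', 'x', 'y', 'z']
i=0, x='y': counts = {'y': 0}
i=1, x='x': counts = {'y': 0, 'x': 1}
i=2, x='y': counts = {'y': 2, 'x': 1}
i=3, x='y': counts = {'y': 5, 'x': 1}
i=4, x='z': counts = {'y': 5, 'x': 1, 'z': 4}
i=5, x='x': counts = {'y': 5, 'x': 6, 'z': 4}
i=6, x='y': counts = {'y': 11, 'x': 6, 'z': 4}
i=7, x='x': counts = {'y': 11, 'x': 13, 'z': 4}
i=8, x='y': counts = {'y': 19, 'x': 13, 'z': 4}
i=9, x='z': counts = {'y': 19, 'x': 13, 'z': 13}

{'y': 19, 'x': 13, 'z': 13}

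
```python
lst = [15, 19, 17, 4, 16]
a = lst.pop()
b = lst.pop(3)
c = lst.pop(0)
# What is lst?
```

After line 1: lst = [15, 19, 17, 4, 16]
After line 2 (pop() -> a = 16): lst = [15, 19, 17, 4]
After line 3 (pop(3) -> b = 4): lst = [15, 19, 17]
After line 4 (pop(0) -> c = 15): lst = [19, 17]

[19, 17]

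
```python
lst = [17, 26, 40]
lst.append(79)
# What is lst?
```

[17, 26, 40, 79]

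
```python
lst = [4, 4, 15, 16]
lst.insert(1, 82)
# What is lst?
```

[4, 82, 4, 15, 16]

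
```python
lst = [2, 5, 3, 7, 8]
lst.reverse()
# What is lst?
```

[8, 7, 3, 5, 2]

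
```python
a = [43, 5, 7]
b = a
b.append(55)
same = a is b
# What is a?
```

After line 1: a = [43, 5, 7]
After line 2 (b = a is an alias, same object): a = [43, 5, 7], b = [43, 5, 7]
After line 3 (b.append mutates the shared list): a = [43, 5, 7, 55], b = [43, 5, 7, 55]
After line 4 (same = a is b; same object -> True): same = True

[43, 5, 7, 55]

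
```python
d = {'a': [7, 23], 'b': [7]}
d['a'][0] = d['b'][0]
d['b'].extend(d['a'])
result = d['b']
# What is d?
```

After line 1: d = {'a': [7, 23], 'b': [7]}
After line 2 (a[0] = b[0] = 7): d = {'a': [7, 23], 'b': [7]}
After line 3 (b.extend(a) appends [7, 23]): d = {'a': [7, 23], 'b': [7, 7, 23]}
After line 4: result = d['b'] = [7, 7, 23]

{'a': [7, 23], 'b': [7, 7, 23]}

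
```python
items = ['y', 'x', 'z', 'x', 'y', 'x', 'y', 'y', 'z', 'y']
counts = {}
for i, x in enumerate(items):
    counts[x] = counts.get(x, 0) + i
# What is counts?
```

Initial: counts = {}, items = ['y', 'x', 'z', 'x', 'y', 'x', 'y', 'y', 'z', 'y']
i=0, x='y': counts = {'y': 0}
i=1, x='x': counts = {'y': 0, 'x': 1}
i=2, x='z': counts = {'y': 0, 'x': 1, 'z': 2}
i=3, x='x': counts = {'y': 0, 'x': 4, 'z': 2}
i=4, x='y': counts = {'y': 4, 'x': 4, 'z': 2}
i=5, x='x': counts = {'y': 4, 'x': 9, 'z': 2}
i=6, x='y': counts = {'y': 10, 'x': 9, 'z': 2}
i=7, x='y': counts = {'y': 17, 'x': 9, 'z': 2}
i=8, x='z': counts = {'y': 17, 'x': 9, 'z': 10}
i=9, x='y': counts = {'y': 26, 'x': 9, 'z': 10}

{'y': 26, 'x': 9, 'z': 10}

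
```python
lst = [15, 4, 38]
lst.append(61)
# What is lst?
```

[15, 4, 38, 61]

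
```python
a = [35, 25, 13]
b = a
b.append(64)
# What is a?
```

After line 1: a = [35, 25, 13]
After line 2 (b = a is an alias, same object): a = [35, 25, 13], b = [35, 25, 13]
After line 3 (b.append mutates the shared list): a = [35, 25, 13, 64], b = [35, 25, 13, 64]

[35, 25, 13, 64]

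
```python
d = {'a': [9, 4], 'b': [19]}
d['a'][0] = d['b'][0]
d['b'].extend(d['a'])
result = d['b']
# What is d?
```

After line 1: d = {'a': [9, 4], 'b': [19]}
After line 2 (a[0] = b[0] = 19): d = {'a': [19, 4], 'b': [19]}
After line 3 (b.extend(a) appends [19, 4]): d = {'a': [19, 4], 'b': [19, 19, 4]}
After line 4: result = d['b'] = [19, 19, 4]

{'a': [19, 4], 'b': [19, 19, 4]}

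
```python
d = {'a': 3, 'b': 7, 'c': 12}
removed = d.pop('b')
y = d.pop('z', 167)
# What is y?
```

After line 1: d = {'a': 3, 'b': 7, 'c': 12}
After line 2 (pop 'b' returns 7): d = {'a': 3, 'c': 12}, removed = 7
After line 3 (pop 'z' missing, returns default 167): d = {'a': 3, 'c': 12}, y = 167

167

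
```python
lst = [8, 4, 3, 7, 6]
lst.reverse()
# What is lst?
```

[6, 7, 3, 4, 8]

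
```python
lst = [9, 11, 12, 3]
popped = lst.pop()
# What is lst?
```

[9, 11, 12]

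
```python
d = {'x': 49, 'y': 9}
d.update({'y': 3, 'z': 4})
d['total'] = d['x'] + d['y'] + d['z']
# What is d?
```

After line 1: d = {'x': 49, 'y': 9}
After line 2 (y overwritten, z added): d = {'x': 49, 'y': 3, 'z': 4}
After line 3 (total = 49 + 3 + 4 = 56): d = {'x': 49, 'y': 3, 'z': 4, 'total': 56}

{'x': 49, 'y': 3, 'z': 4, 'total': 56}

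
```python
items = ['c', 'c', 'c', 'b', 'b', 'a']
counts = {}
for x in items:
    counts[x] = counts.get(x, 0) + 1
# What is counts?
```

Initial: counts = {}, items = ['c', 'c', 'c', 'b', 'b', 'a']
See 'c': counts = {'c': 1}
See 'c': counts = {'c': 2}
See 'c': counts = {'c': 3}
See 'b': counts = {'c': 3, 'b': 1}
See 'b': counts = {'c': 3, 'b': 2}
See 'a': counts = {'c': 3, 'b': 2, 'a': 1}

{'c': 3, 'b': 2, 'a': 1}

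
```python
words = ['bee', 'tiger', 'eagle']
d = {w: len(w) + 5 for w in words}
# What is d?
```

{'bee': 8, 'tiger': 10, 'eagle': 10}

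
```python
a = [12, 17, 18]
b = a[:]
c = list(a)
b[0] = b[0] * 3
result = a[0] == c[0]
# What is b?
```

After line 1: a = [12, 17, 18]
After line 2 (b = a[:], copy): a = [12, 17, 18], b = [12, 17, 18]
After line 3 (c = list(a) is a copy, new object): c = [12, 17, 18]
After line 4 (b[0] = 12 * 3 = 36; only b mutates (copy)): a = [12, 17, 18], b = [36, 17, 18], c = [12, 17, 18]
After line 5 (a[0] = 12, c[0] = 12; result = True)

[36, 17, 18]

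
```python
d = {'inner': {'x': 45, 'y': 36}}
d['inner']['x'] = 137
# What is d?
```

After line 1: d = {'inner': {'x': 45, 'y': 36}}
After line 2 (inner x overwritten): d = {'inner': {'x': 137, 'y': 36}}

{'inner': {'x': 137, 'y': 36}}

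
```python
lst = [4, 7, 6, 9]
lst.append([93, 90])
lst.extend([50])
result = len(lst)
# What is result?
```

After line 1: lst = [4, 7, 6, 9]
After line 2 (append adds [93, 90] as single element): lst = [4, 7, 6, 9, [93, 90]]
After line 3 (extend unpacks [50], adds 50): lst = [4, 7, 6, 9, [93, 90], 50]
After line 4: result = len(lst) = 6

6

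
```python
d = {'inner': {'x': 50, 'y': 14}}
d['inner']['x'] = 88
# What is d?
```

After line 1: d = {'inner': {'x': 50, 'y': 14}}
After line 2 (inner x overwritten): d = {'inner': {'x': 88, 'y': 14}}

{'inner': {'x': 88, 'y': 14}}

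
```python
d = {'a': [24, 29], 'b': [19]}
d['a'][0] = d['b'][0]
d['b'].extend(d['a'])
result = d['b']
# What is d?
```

After line 1: d = {'a': [24, 29], 'b': [19]}
After line 2 (a[0] = b[0] = 19): d = {'a': [19, 29], 'b': [19]}
After line 3 (b.extend(a) appends [19, 29]): d = {'a': [19, 29], 'b': [19, 19, 29]}
After line 4: result = d['b'] = [19, 19, 29]

{'a': [19, 29], 'b': [19, 19, 29]}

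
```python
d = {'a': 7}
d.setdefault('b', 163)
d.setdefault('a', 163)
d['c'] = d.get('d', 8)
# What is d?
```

After line 1: d = {'a': 7}
After line 2 (setdefault adds 'b'=163): d = {'a': 7, 'b': 163}
After line 3 (setdefault 'a' no-op, already exists): d = {'a': 7, 'b': 163}
After line 4 (get('d', 8) returns default since 'd' not in d): d = {'a': 7, 'b': 163, 'c': 8}

{'a': 7, 'b': 163, 'c': 8}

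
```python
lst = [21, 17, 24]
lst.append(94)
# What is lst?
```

[21, 17, 24, 94]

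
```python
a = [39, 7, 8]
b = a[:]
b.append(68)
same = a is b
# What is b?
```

After line 1: a = [39, 7, 8]
After line 2 (b = a[:] is a shallow copy, new object): a = [39, 7, 8], b = [39, 7, 8]
After line 3 (append only mutates b): a = [39, 7, 8], b = [39, 7, 8, 68]
After line 4 (same = a is b; different objects -> False): same = False

[39, 7, 8, 68]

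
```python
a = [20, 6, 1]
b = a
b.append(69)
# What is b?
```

After line 1: a = [20, 6, 1]
After line 2 (b = a is an alias, same object): a = [20, 6, 1], b = [20, 6, 1]
After line 3 (b.append mutates the shared list): a = [20, 6, 1, 69], b = [20, 6, 1, 69]

[20, 6, 1, 69]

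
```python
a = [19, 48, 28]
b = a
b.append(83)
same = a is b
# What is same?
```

After line 1: a = [19, 48, 28]
After line 2 (b = a is an alias, same object): a = [19, 48, 28], b = [19, 48, 28]
After line 3 (b.append mutates the shared list): a = [19, 48, 28, 83], b = [19, 48, 28, 83]
After line 4 (same = a is b; same object -> True): same = True

True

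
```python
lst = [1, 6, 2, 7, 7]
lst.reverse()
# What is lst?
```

[7, 7, 2, 6, 1]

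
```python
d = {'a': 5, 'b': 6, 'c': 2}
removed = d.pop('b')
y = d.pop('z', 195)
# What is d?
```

After line 1: d = {'a': 5, 'b': 6, 'c': 2}
After line 2 (pop 'b' returns 6): d = {'a': 5, 'c': 2}, removed = 6
After line 3 (pop 'z' missing, returns default 195): d = {'a': 5, 'c': 2}, y = 195

{'a': 5, 'c': 2}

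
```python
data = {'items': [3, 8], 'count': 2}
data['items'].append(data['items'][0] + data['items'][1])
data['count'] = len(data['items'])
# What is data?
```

After line 1: data = {'items': [3, 8], 'count': 2}
After line 2 (append 3 + 8 = 11): data = {'items': [3, 8, 11], 'count': 2}
After line 3 (count = len(items) = 3): data = {'items': [3, 8, 11], 'count': 3}

{'items': [3, 8, 11], 'count': 3}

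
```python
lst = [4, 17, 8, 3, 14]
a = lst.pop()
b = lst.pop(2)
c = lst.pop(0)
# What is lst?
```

After line 1: lst = [4, 17, 8, 3, 14]
After line 2 (pop() -> a = 14): lst = [4, 17, 8, 3]
After line 3 (pop(2) -> b = 8): lst = [4, 17, 3]
After line 4 (pop(0) -> c = 4): lst = [17, 3]

[17, 3]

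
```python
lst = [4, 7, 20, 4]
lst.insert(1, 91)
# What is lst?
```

[4, 91, 7, 20, 4]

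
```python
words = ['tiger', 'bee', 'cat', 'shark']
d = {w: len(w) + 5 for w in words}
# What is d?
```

{'tiger': 10, 'bee': 8, 'cat': 8, 'shark': 10}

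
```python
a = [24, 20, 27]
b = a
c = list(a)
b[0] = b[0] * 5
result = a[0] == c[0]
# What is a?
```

After line 1: a = [24, 20, 27]
After line 2 (b = a, alias): a = [24, 20, 27], b = [24, 20, 27]
After line 3 (c = list(a) is a copy, new object): c = [24, 20, 27]
After line 4 (b[0] = 24 * 5 = 120; mutates shared a/b): a = b = [120, 20, 27], c = [24, 20, 27]
After line 5 (a[0] = 120, c[0] = 24; result = False)

[120, 20, 27]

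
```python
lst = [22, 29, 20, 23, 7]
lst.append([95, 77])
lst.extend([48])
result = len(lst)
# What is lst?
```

After line 1: lst = [22, 29, 20, 23, 7]
After line 2 (append adds [95, 77] as single element): lst = [22, 29, 20, 23, 7, [95, 77]]
After line 3 (extend unpacks [48], adds 48): lst = [22, 29, 20, 23, 7, [95, 77], 48]
After line 4: result = len(lst) = 7

[22, 29, 20, 23, 7, [95, 77], 48]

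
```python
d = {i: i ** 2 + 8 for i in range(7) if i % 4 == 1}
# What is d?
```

{1: 9, 5: 33}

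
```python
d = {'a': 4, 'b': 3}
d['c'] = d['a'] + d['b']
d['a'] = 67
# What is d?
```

After line 1: d = {'a': 4, 'b': 3}
After line 2 (d['c'] = 4 + 3): d = {'a': 4, 'b': 3, 'c': 7}
After line 3: d = {'a': 67, 'b': 3, 'c': 7}

{'a': 67, 'b': 3, 'c': 7}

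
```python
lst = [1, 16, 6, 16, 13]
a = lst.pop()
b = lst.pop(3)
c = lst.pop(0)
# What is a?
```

After line 1: lst = [1, 16, 6, 16, 13]
After line 2 (pop() -> a = 13): lst = [1, 16, 6, 16]
After line 3 (pop(3) -> b = 16): lst = [1, 16, 6]
After line 4 (pop(0) -> c = 1): lst = [16, 6]

13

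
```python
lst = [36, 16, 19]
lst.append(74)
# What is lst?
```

[36, 16, 19, 74]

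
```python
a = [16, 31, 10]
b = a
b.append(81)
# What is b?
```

After line 1: a = [16, 31, 10]
After line 2 (b = a is an alias, same object): a = [16, 31, 10], b = [16, 31, 10]
After line 3 (b.append mutates the shared list): a = [16, 31, 10, 81], b = [16, 31, 10, 81]

[16, 31, 10, 81]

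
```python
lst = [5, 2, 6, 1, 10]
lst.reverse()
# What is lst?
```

[10, 1, 6, 2, 5]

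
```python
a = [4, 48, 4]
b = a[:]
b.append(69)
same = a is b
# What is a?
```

After line 1: a = [4, 48, 4]
After line 2 (b = a[:] is a shallow copy, new object): a = [4, 48, 4], b = [4, 48, 4]
After line 3 (append only mutates b): a = [4, 48, 4], b = [4, 48, 4, 69]
After line 4 (same = a is b; different objects -> False): same = False

[4, 48, 4]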